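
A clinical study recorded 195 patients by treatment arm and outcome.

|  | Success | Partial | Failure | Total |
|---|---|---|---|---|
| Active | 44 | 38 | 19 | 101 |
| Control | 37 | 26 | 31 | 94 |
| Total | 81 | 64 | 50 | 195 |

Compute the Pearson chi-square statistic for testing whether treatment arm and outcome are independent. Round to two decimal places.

5.49

Grand total N = 195.
Expected counts (row total × column total / N):
  Active, Success: 101×81/195 = 41.954
  Active, Partial: 101×64/195 = 33.149
  Active, Failure: 101×50/195 = 25.897
  Control, Success: 94×81/195 = 39.046
  Control, Partial: 94×64/195 = 30.851
  Control, Failure: 94×50/195 = 24.103
Contributions (O − E)²/E:
  (44 − 41.954)²/41.954 = 0.0998
  (38 − 33.149)²/33.149 = 0.7099
  (19 − 25.897)²/25.897 = 1.8368
  (37 − 39.046)²/39.046 = 0.1072
  (26 − 30.851)²/30.851 = 0.7628
  (31 − 24.103)²/24.103 = 1.9736
χ² = 0.0998 + 0.7099 + 1.8368 + 0.1072 + 0.7628 + 1.9736 = 5.49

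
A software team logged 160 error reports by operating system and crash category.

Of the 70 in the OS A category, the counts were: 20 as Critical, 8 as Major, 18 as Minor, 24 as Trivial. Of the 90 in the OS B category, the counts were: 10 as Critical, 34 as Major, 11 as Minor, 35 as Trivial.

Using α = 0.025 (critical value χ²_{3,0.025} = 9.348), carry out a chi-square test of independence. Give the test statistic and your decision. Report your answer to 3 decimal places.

20.997; reject H₀

Row totals: 70, 90. Column totals: 30, 42, 29, 59. Grand total N = 160.
Expected counts (row total × column total / N):
  OS A, Critical: 70×30/160 = 13.1250
  OS A, Major: 70×42/160 = 18.3750
  OS A, Minor: 70×29/160 = 12.6875
  OS A, Trivial: 70×59/160 = 25.8125
  OS B, Critical: 90×30/160 = 16.8750
  OS B, Major: 90×42/160 = 23.6250
  OS B, Minor: 90×29/160 = 16.3125
  OS B, Trivial: 90×59/160 = 33.1875
Contributions (O − E)²/E:
  (20 − 13.1250)²/13.1250 = 3.6012
  (8 − 18.3750)²/18.3750 = 5.8580
  (18 − 12.6875)²/12.6875 = 2.2244
  (24 − 25.8125)²/25.8125 = 0.1273
  (10 − 16.8750)²/16.8750 = 2.8009
  (34 − 23.6250)²/23.6250 = 4.5562
  (11 − 16.3125)²/16.3125 = 1.7301
  (35 − 33.1875)²/33.1875 = 0.0990
χ² = 3.6012 + 5.8580 + 2.2244 + 0.1273 + 2.8009 + 4.5562 + 1.7301 + 0.0990 = 20.997
df = (2−1)(4−1) = 3. Since 20.997 > 9.348, reject the null hypothesis of independence at α = 0.025.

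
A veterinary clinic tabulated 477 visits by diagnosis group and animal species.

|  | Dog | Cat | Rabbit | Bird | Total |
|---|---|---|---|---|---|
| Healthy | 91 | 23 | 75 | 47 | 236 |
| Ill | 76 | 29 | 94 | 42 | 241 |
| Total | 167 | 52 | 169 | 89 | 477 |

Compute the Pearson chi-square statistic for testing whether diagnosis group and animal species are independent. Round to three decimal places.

Grand total N = 477.
Expected counts (row total × column total / N):
  Healthy, Dog: 236×167/477 = 82.6247
  Healthy, Cat: 236×52/477 = 25.7275
  Healthy, Rabbit: 236×169/477 = 83.6143
  Healthy, Bird: 236×89/477 = 44.0335
  Ill, Dog: 241×167/477 = 84.3753
  Ill, Cat: 241×52/477 = 26.2725
  Ill, Rabbit: 241×169/477 = 85.3857
  Ill, Bird: 241×89/477 = 44.9665
Contributions (O − E)²/E:
  (91 − 82.6247)²/82.6247 = 0.8490
  (23 − 25.7275)²/25.7275 = 0.2892
  (75 − 83.6143)²/83.6143 = 0.8875
  (47 − 44.0335)²/44.0335 = 0.1999
  (76 − 84.3753)²/84.3753 = 0.8314
  (29 − 26.2725)²/26.2725 = 0.2832
  (94 − 85.3857)²/85.3857 = 0.8691
  (42 − 44.9665)²/44.9665 = 0.1957
χ² = 0.8490 + 0.2892 + 0.8875 + 0.1999 + 0.8314 + 0.2832 + 0.8691 + 0.1957 = 4.405

4.405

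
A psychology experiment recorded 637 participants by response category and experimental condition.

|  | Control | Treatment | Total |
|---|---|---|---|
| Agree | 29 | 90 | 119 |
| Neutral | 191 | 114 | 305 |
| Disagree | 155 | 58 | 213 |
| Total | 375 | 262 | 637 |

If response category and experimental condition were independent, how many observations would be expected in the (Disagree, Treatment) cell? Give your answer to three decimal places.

87.608

Row total (Disagree) = 213; column total (Treatment) = 262; grand total N = 637.
Expected count = (row total × column total) / N = 213 × 262 / 637 = 87.608.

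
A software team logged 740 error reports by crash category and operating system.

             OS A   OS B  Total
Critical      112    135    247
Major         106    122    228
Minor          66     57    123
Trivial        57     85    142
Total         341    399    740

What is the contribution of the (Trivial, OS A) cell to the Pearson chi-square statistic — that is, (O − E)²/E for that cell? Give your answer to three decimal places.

1.087

Row total (Trivial) = 142; column total (OS A) = 341; N = 740.
Expected count E = 142 × 341 / 740 = 65.4351.
Contribution = (O − E)²/E = (57 − 65.4351)² / 65.4351 = 1.087.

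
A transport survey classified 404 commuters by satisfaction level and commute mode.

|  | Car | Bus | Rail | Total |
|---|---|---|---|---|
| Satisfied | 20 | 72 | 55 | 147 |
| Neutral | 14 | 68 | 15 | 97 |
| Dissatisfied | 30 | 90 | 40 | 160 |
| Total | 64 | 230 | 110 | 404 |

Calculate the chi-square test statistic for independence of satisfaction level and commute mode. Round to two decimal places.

Grand total N = 404.
Expected counts (row total × column total / N):
  Satisfied, Car: 147×64/404 = 23.287
  Satisfied, Bus: 147×230/404 = 83.688
  Satisfied, Rail: 147×110/404 = 40.025
  Neutral, Car: 97×64/404 = 15.366
  Neutral, Bus: 97×230/404 = 55.223
  Neutral, Rail: 97×110/404 = 26.411
  Dissatisfied, Car: 160×64/404 = 25.347
  Dissatisfied, Bus: 160×230/404 = 91.089
  Dissatisfied, Rail: 160×110/404 = 43.564
Contributions (O − E)²/E:
  (20 − 23.287)²/23.287 = 0.4640
  (72 − 83.688)²/83.688 = 1.6324
  (55 − 40.025)²/40.025 = 5.6028
  (14 − 15.366)²/15.366 = 0.1214
  (68 − 55.223)²/55.223 = 2.9562
  (15 − 26.411)²/26.411 = 4.9302
  (30 − 25.347)²/25.347 = 0.8542
  (90 − 91.089)²/91.089 = 0.0130
  (40 − 43.564)²/43.564 = 0.2916
χ² = 0.4640 + 1.6324 + 5.6028 + 0.1214 + 2.9562 + 4.9302 + 0.8542 + 0.0130 + 0.2916 = 16.87

16.87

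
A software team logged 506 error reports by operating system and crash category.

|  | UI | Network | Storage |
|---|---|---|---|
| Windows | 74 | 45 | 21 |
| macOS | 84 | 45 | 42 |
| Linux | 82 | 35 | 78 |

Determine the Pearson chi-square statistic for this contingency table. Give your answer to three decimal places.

28.370

Row totals: 140, 171, 195. Column totals: 240, 125, 141. Grand total N = 506.
Expected counts (row total × column total / N):
  Windows, UI: 140×240/506 = 66.4032
  Windows, Network: 140×125/506 = 34.5850
  Windows, Storage: 140×141/506 = 39.0119
  macOS, UI: 171×240/506 = 81.1067
  macOS, Network: 171×125/506 = 42.2431
  macOS, Storage: 171×141/506 = 47.6502
  Linux, UI: 195×240/506 = 92.4901
  Linux, Network: 195×125/506 = 48.1719
  Linux, Storage: 195×141/506 = 54.3379
Contributions (O − E)²/E:
  (74 − 66.4032)²/66.4032 = 0.8691
  (45 − 34.5850)²/34.5850 = 3.1364
  (21 − 39.0119)²/39.0119 = 8.3161
  (84 − 81.1067)²/81.1067 = 0.1032
  (45 − 42.2431)²/42.2431 = 0.1799
  (42 − 47.6502)²/47.6502 = 0.6700
  (82 − 92.4901)²/92.4901 = 1.1898
  (35 − 48.1719)²/48.1719 = 3.6017
  (78 − 54.3379)²/54.3379 = 10.3039
χ² = 0.8691 + 3.1364 + 8.3161 + 0.1032 + 0.1799 + 0.6700 + 1.1898 + 3.6017 + 10.3039 = 28.370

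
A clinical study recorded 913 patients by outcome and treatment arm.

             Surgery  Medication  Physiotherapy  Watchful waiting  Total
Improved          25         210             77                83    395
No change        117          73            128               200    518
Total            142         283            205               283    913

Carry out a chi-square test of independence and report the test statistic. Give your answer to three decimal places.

Grand total N = 913.
Expected counts (row total × column total / N):
  Improved, Surgery: 395×142/913 = 61.4348
  Improved, Medication: 395×283/913 = 122.4370
  Improved, Physiotherapy: 395×205/913 = 88.6911
  Improved, Watchful waiting: 395×283/913 = 122.4370
  No change, Surgery: 518×142/913 = 80.5652
  No change, Medication: 518×283/913 = 160.5630
  No change, Physiotherapy: 518×205/913 = 116.3089
  No change, Watchful waiting: 518×283/913 = 160.5630
Contributions (O − E)²/E:
  (25 − 61.4348)²/61.4348 = 21.6082
  (210 − 122.4370)²/122.4370 = 62.6222
  (77 − 88.6911)²/88.6911 = 1.5411
  (83 − 122.4370)²/122.4370 = 12.7027
  (117 − 80.5652)²/80.5652 = 16.4773
  (73 − 160.5630)²/160.5630 = 47.7525
  (128 − 116.3089)²/116.3089 = 1.1752
  (200 − 160.5630)²/160.5630 = 9.6864
χ² = 21.6082 + 62.6222 + 1.5411 + 12.7027 + 16.4773 + 47.7525 + 1.1752 + 9.6864 = 173.566

173.566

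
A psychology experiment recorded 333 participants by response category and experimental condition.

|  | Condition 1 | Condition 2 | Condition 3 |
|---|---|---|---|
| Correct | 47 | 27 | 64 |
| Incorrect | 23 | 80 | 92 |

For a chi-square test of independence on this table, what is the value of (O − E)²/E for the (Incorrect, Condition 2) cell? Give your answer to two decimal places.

4.80

Row total (Incorrect) = 195; column total (Condition 2) = 107; N = 333.
Expected count E = 195 × 107 / 333 = 62.658.
Contribution = (O − E)²/E = (80 − 62.658)² / 62.658 = 4.80.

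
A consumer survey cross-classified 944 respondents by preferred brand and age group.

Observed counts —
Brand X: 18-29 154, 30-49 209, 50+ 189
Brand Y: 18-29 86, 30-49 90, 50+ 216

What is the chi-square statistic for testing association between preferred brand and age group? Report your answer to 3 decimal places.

42.531

Row totals: 552, 392. Column totals: 240, 299, 405. Grand total N = 944.
Expected counts (row total × column total / N):
  Brand X, 18-29: 552×240/944 = 140.3390
  Brand X, 30-49: 552×299/944 = 174.8390
  Brand X, 50+: 552×405/944 = 236.8220
  Brand Y, 18-29: 392×240/944 = 99.6610
  Brand Y, 30-49: 392×299/944 = 124.1610
  Brand Y, 50+: 392×405/944 = 168.1780
Contributions (O − E)²/E:
  (154 − 140.3390)²/140.3390 = 1.3298
  (209 − 174.8390)²/174.8390 = 6.6746
  (189 − 236.8220)²/236.8220 = 9.6568
  (86 − 99.6610)²/99.6610 = 1.8726
  (90 − 124.1610)²/124.1610 = 9.3989
  (216 − 168.1780)²/168.1780 = 13.5984
χ² = 1.3298 + 6.6746 + 9.6568 + 1.8726 + 9.3989 + 13.5984 = 42.531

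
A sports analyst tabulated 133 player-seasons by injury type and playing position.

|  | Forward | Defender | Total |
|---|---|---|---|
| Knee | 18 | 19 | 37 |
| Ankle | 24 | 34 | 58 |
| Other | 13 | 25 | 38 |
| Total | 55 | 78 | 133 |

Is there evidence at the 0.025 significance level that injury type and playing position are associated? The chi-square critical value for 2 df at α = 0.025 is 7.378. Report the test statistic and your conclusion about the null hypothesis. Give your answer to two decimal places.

1.61; fail to reject H₀

Grand total N = 133.
Expected counts (row total × column total / N):
  Knee, Forward: 37×55/133 = 15.301
  Knee, Defender: 37×78/133 = 21.699
  Ankle, Forward: 58×55/133 = 23.985
  Ankle, Defender: 58×78/133 = 34.015
  Other, Forward: 38×55/133 = 15.714
  Other, Defender: 38×78/133 = 22.286
Contributions (O − E)²/E:
  (18 − 15.301)²/15.301 = 0.4761
  (19 − 21.699)²/21.699 = 0.3357
  (24 − 23.985)²/23.985 = 0.0000
  (34 − 34.015)²/34.015 = 0.0000
  (13 − 15.714)²/15.714 = 0.4687
  (25 − 22.286)²/22.286 = 0.3305
χ² = 0.4761 + 0.3357 + 0.0000 + 0.0000 + 0.4687 + 0.3305 = 1.61
df = (3−1)(2−1) = 2. Since 1.61 < 7.378, fail to reject the null hypothesis of independence at α = 0.025.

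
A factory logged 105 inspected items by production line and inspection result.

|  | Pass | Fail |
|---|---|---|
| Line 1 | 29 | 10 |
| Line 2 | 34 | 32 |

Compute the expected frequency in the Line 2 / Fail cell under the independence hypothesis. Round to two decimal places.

Row total (Line 2) = 66; column total (Fail) = 42; grand total N = 105.
Expected count = (row total × column total) / N = 66 × 42 / 105 = 26.40.

26.40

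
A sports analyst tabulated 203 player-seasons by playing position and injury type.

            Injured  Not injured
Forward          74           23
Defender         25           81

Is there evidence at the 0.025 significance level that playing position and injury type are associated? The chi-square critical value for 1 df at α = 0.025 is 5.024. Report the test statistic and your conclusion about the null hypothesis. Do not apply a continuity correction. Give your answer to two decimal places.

56.31; reject H₀

Row totals: 97, 106. Column totals: 99, 104. Grand total N = 203.
Expected counts (row total × column total / N):
  Forward, Injured: 97×99/203 = 47.3054
  Forward, Not injured: 97×104/203 = 49.6946
  Defender, Injured: 106×99/203 = 51.6946
  Defender, Not injured: 106×104/203 = 54.3054
Contributions (O − E)²/E:
  (74 − 47.3054)²/47.3054 = 15.0639
  (23 − 49.6946)²/49.6946 = 14.3396
  (25 − 51.6946)²/51.6946 = 13.7848
  (81 − 54.3054)²/54.3054 = 13.1221
χ² = 15.0639 + 14.3396 + 13.7848 + 13.1221 = 56.31
df = (2−1)(2−1) = 1. Since 56.31 > 5.024, reject the null hypothesis of independence at α = 0.025.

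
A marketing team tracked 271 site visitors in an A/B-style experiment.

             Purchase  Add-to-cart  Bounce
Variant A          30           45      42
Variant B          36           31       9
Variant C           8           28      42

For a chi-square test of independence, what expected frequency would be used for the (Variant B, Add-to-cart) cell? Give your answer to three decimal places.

29.166

Row total (Variant B) = 76; column total (Add-to-cart) = 104; grand total N = 271.
Expected count = (row total × column total) / N = 76 × 104 / 271 = 29.166.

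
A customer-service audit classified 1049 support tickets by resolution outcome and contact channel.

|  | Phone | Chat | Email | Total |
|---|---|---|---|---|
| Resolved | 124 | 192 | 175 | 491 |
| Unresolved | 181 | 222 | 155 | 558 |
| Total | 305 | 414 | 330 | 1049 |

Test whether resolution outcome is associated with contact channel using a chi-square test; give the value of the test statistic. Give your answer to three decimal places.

9.799

Grand total N = 1049.
Expected counts (row total × column total / N):
  Resolved, Phone: 491×305/1049 = 142.7598
  Resolved, Chat: 491×414/1049 = 193.7788
  Resolved, Email: 491×330/1049 = 154.4614
  Unresolved, Phone: 558×305/1049 = 162.2402
  Unresolved, Chat: 558×414/1049 = 220.2212
  Unresolved, Email: 558×330/1049 = 175.5386
Contributions (O − E)²/E:
  (124 − 142.7598)²/142.7598 = 2.4652
  (192 − 193.7788)²/193.7788 = 0.0163
  (175 − 154.4614)²/154.4614 = 2.7310
  (181 − 162.2402)²/162.2402 = 2.1692
  (222 − 220.2212)²/220.2212 = 0.0144
  (155 − 175.5386)²/175.5386 = 2.4031
χ² = 2.4652 + 0.0163 + 2.7310 + 2.1692 + 0.0144 + 2.4031 = 9.799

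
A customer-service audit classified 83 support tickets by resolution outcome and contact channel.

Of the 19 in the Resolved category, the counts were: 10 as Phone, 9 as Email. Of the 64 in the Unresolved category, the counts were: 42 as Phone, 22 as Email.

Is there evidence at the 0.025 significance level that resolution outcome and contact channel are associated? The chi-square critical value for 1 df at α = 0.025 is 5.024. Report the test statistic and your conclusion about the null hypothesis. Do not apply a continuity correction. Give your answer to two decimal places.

Row totals: 19, 64. Column totals: 52, 31. Grand total N = 83.
Expected counts (row total × column total / N):
  Resolved, Phone: 19×52/83 = 11.904
  Resolved, Email: 19×31/83 = 7.096
  Unresolved, Phone: 64×52/83 = 40.096
  Unresolved, Email: 64×31/83 = 23.904
Contributions (O − E)²/E:
  (10 − 11.904)²/11.904 = 0.3045
  (9 − 7.096)²/7.096 = 0.5109
  (42 − 40.096)²/40.096 = 0.0904
  (22 − 23.904)²/23.904 = 0.1517
χ² = 0.3045 + 0.5109 + 0.0904 + 0.1517 = 1.06
df = (2−1)(2−1) = 1. Since 1.06 < 5.024, fail to reject the null hypothesis of independence at α = 0.025.

1.06; fail to reject H₀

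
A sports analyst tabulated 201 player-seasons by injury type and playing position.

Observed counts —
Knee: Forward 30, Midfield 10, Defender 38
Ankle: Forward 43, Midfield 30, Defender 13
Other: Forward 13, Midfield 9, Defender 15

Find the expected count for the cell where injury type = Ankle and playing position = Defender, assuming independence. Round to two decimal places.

28.24

Row total (Ankle) = 86; column total (Defender) = 66; grand total N = 201.
Expected count = (row total × column total) / N = 86 × 66 / 201 = 28.24.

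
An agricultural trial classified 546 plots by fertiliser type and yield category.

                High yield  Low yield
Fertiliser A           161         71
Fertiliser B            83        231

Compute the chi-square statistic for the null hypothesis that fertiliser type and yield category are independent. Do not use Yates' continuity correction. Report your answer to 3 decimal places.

99.635

Row totals: 232, 314. Column totals: 244, 302. Grand total N = 546.
Expected counts (row total × column total / N):
  Fertiliser A, High yield: 232×244/546 = 103.6777
  Fertiliser A, Low yield: 232×302/546 = 128.3223
  Fertiliser B, High yield: 314×244/546 = 140.3223
  Fertiliser B, Low yield: 314×302/546 = 173.6777
Contributions (O − E)²/E:
  (161 − 103.6777)²/103.6777 = 31.6929
  (71 − 128.3223)²/128.3223 = 25.6062
  (83 − 140.3223)²/140.3223 = 23.4164
  (231 − 173.6777)²/173.6777 = 18.9192
χ² = 31.6929 + 25.6062 + 23.4164 + 18.9192 = 99.635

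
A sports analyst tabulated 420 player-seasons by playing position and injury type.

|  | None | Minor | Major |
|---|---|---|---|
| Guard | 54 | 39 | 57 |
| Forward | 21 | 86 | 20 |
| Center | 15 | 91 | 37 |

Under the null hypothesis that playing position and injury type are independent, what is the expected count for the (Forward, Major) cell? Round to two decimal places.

Row total (Forward) = 127; column total (Major) = 114; grand total N = 420.
Expected count = (row total × column total) / N = 127 × 114 / 420 = 34.47.

34.47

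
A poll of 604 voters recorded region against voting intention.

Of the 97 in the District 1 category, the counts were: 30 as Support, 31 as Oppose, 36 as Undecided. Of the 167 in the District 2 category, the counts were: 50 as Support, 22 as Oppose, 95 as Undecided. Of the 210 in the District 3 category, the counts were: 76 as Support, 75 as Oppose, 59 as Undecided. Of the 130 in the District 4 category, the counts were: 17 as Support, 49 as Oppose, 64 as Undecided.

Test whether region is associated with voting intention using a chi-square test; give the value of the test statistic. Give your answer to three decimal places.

57.198

Row totals: 97, 167, 210, 130. Column totals: 173, 177, 254. Grand total N = 604.
Expected counts (row total × column total / N):
  District 1, Support: 97×173/604 = 27.7831
  District 1, Oppose: 97×177/604 = 28.4255
  District 1, Undecided: 97×254/604 = 40.7914
  District 2, Support: 167×173/604 = 47.8328
  District 2, Oppose: 167×177/604 = 48.9387
  District 2, Undecided: 167×254/604 = 70.2285
  District 3, Support: 210×173/604 = 60.1490
  District 3, Oppose: 210×177/604 = 61.5397
  District 3, Undecided: 210×254/604 = 88.3113
  District 4, Support: 130×173/604 = 37.2351
  District 4, Oppose: 130×177/604 = 38.0960
  District 4, Undecided: 130×254/604 = 54.6689
Contributions (O − E)²/E:
  (30 − 27.7831)²/27.7831 = 0.1769
  (31 − 28.4255)²/28.4255 = 0.2332
  (36 − 40.7914)²/40.7914 = 0.5628
  (50 − 47.8328)²/47.8328 = 0.0982
  (22 − 48.9387)²/48.9387 = 14.8286
  (95 − 70.2285)²/70.2285 = 8.7376
  (76 − 60.1490)²/60.1490 = 4.1772
  (75 − 61.5397)²/61.5397 = 2.9441
  (59 − 88.3113)²/88.3113 = 9.7287
  (17 − 37.2351)²/37.2351 = 10.9966
  (49 − 38.0960)²/38.0960 = 3.1210
  (64 − 54.6689)²/54.6689 = 1.5927
χ² = 0.1769 + 0.2332 + 0.5628 + 0.0982 + 14.8286 + 8.7376 + 4.1772 + 2.9441 + 9.7287 + 10.9966 + 3.1210 + 1.5927 = 57.198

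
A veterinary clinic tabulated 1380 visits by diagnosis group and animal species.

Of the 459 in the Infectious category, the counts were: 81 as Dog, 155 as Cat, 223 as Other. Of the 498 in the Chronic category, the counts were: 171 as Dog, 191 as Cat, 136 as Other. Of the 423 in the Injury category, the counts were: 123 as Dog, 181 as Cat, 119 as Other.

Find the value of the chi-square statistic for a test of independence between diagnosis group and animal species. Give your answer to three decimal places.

68.658

Row totals: 459, 498, 423. Column totals: 375, 527, 478. Grand total N = 1380.
Expected counts (row total × column total / N):
  Infectious, Dog: 459×375/1380 = 124.72826
  Infectious, Cat: 459×527/1380 = 175.28478
  Infectious, Other: 459×478/1380 = 158.98696
  Chronic, Dog: 498×375/1380 = 135.32609
  Chronic, Cat: 498×527/1380 = 190.17826
  Chronic, Other: 498×478/1380 = 172.49565
  Injury, Dog: 423×375/1380 = 114.94565
  Injury, Cat: 423×527/1380 = 161.53696
  Injury, Other: 423×478/1380 = 146.51739
Contributions (O − E)²/E:
  (81 − 124.72826)²/124.72826 = 15.3306
  (155 − 175.28478)²/175.28478 = 2.3475
  (223 − 158.98696)²/158.98696 = 25.7736
  (171 − 135.32609)²/135.32609 = 9.4042
  (191 − 190.17826)²/190.17826 = 0.0036
  (136 − 172.49565)²/172.49565 = 7.7215
  (123 − 114.94565)²/114.94565 = 0.5644
  (181 − 161.53696)²/161.53696 = 2.3450
  (119 − 146.51739)²/146.51739 = 5.1680
χ² = 15.3306 + 2.3475 + 25.7736 + 9.4042 + 0.0036 + 7.7215 + 0.5644 + 2.3450 + 5.1680 = 68.658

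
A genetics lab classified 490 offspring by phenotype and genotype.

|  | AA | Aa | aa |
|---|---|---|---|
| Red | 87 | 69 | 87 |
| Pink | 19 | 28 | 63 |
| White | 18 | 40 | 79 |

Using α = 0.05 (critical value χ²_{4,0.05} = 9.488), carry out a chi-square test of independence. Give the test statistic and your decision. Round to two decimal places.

Row totals: 243, 110, 137. Column totals: 124, 137, 229. Grand total N = 490.
Expected counts (row total × column total / N):
  Red, AA: 243×124/490 = 61.494
  Red, Aa: 243×137/490 = 67.941
  Red, aa: 243×229/490 = 113.565
  Pink, AA: 110×124/490 = 27.837
  Pink, Aa: 110×137/490 = 30.755
  Pink, aa: 110×229/490 = 51.408
  White, AA: 137×124/490 = 34.669
  White, Aa: 137×137/490 = 38.304
  White, aa: 137×229/490 = 64.027
Contributions (O − E)²/E:
  (87 − 61.494)²/61.494 = 10.5792
  (69 − 67.941)²/67.941 = 0.0165
  (87 − 113.565)²/113.565 = 6.2141
  (19 − 27.837)²/27.837 = 2.8054
  (28 − 30.755)²/30.755 = 0.2468
  (63 − 51.408)²/51.408 = 2.6139
  (18 − 34.669)²/34.669 = 8.0145
  (40 − 38.304)²/38.304 = 0.0751
  (79 − 64.027)²/64.027 = 3.5015
χ² = 10.5792 + 0.0165 + 6.2141 + 2.8054 + 0.2468 + 2.6139 + 8.0145 + 0.0751 + 3.5015 = 34.07
df = (3−1)(3−1) = 4. Since 34.07 > 9.488, reject the null hypothesis of independence at α = 0.05.

34.07; reject H₀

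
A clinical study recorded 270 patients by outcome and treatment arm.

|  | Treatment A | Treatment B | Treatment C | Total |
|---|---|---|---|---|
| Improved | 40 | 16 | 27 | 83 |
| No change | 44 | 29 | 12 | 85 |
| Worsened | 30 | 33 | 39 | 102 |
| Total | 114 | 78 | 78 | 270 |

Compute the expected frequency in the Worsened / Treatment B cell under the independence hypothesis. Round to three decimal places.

29.467

Row total (Worsened) = 102; column total (Treatment B) = 78; grand total N = 270.
Expected count = (row total × column total) / N = 102 × 78 / 270 = 29.467.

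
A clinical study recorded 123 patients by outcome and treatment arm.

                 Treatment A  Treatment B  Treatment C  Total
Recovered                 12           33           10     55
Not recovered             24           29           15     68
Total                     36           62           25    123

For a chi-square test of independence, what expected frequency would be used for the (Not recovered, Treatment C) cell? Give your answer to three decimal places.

Row total (Not recovered) = 68; column total (Treatment C) = 25; grand total N = 123.
Expected count = (row total × column total) / N = 68 × 25 / 123 = 13.821.

13.821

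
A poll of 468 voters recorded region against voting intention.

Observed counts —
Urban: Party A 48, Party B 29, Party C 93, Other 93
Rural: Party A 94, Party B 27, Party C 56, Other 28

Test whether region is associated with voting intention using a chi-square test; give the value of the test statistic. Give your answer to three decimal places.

Row totals: 263, 205. Column totals: 142, 56, 149, 121. Grand total N = 468.
Expected counts (row total × column total / N):
  Urban, Party A: 263×142/468 = 79.7991
  Urban, Party B: 263×56/468 = 31.4701
  Urban, Party C: 263×149/468 = 83.7329
  Urban, Other: 263×121/468 = 67.9979
  Rural, Party A: 205×142/468 = 62.2009
  Rural, Party B: 205×56/468 = 24.5299
  Rural, Party C: 205×149/468 = 65.2671
  Rural, Other: 205×121/468 = 53.0021
Contributions (O − E)²/E:
  (48 − 79.7991)²/79.7991 = 12.6716
  (29 − 31.4701)²/31.4701 = 0.1939
  (93 − 83.7329)²/83.7329 = 1.0256
  (93 − 67.9979)²/67.9979 = 9.1930
  (94 − 62.2009)²/62.2009 = 16.2567
  (27 − 24.5299)²/24.5299 = 0.2487
  (56 − 65.2671)²/65.2671 = 1.3158
  (28 − 53.0021)²/53.0021 = 11.7940
χ² = 12.6716 + 0.1939 + 1.0256 + 9.1930 + 16.2567 + 0.2487 + 1.3158 + 11.7940 = 52.699

52.699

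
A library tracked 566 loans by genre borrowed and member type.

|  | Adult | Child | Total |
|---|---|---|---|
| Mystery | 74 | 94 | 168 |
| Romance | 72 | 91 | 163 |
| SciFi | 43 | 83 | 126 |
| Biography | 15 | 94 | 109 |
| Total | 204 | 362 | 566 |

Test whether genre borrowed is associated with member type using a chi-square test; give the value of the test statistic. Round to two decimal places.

33.02

Grand total N = 566.
Expected counts (row total × column total / N):
  Mystery, Adult: 168×204/566 = 60.551
  Mystery, Child: 168×362/566 = 107.449
  Romance, Adult: 163×204/566 = 58.749
  Romance, Child: 163×362/566 = 104.251
  SciFi, Adult: 126×204/566 = 45.413
  SciFi, Child: 126×362/566 = 80.587
  Biography, Adult: 109×204/566 = 39.286
  Biography, Child: 109×362/566 = 69.714
Contributions (O − E)²/E:
  (74 − 60.551)²/60.551 = 2.9872
  (94 − 107.449)²/107.449 = 1.6834
  (72 − 58.749)²/58.749 = 2.9888
  (91 − 104.251)²/104.251 = 1.6843
  (43 − 45.413)²/45.413 = 0.1282
  (83 − 80.587)²/80.587 = 0.0723
  (15 − 39.286)²/39.286 = 15.0132
  (94 − 69.714)²/69.714 = 8.4604
χ² = 2.9872 + 1.6834 + 2.9888 + 1.6843 + 0.1282 + 0.0723 + 15.0132 + 8.4604 = 33.02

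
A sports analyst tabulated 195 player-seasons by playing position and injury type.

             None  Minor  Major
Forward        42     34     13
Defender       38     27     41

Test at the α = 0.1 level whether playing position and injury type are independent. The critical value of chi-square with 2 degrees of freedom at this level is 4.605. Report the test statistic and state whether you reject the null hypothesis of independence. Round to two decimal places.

14.15; reject H₀

Row totals: 89, 106. Column totals: 80, 61, 54. Grand total N = 195.
Expected counts (row total × column total / N):
  Forward, None: 89×80/195 = 36.513
  Forward, Minor: 89×61/195 = 27.841
  Forward, Major: 89×54/195 = 24.646
  Defender, None: 106×80/195 = 43.487
  Defender, Minor: 106×61/195 = 33.159
  Defender, Major: 106×54/195 = 29.354
Contributions (O − E)²/E:
  (42 − 36.513)²/36.513 = 0.8246
  (34 − 27.841)²/27.841 = 1.3625
  (13 − 24.646)²/24.646 = 5.5031
  (38 − 43.487)²/43.487 = 0.6923
  (27 − 33.159)²/33.159 = 1.1440
  (41 − 29.354)²/29.354 = 4.6205
χ² = 0.8246 + 1.3625 + 5.5031 + 0.6923 + 1.1440 + 4.6205 = 14.15
df = (2−1)(3−1) = 2. Since 14.15 > 4.605, reject the null hypothesis of independence at α = 0.1.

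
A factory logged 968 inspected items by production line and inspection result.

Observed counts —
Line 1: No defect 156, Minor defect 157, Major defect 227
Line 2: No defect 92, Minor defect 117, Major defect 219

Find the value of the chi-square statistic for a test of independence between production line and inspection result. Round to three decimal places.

9.670

Row totals: 540, 428. Column totals: 248, 274, 446. Grand total N = 968.
Expected counts (row total × column total / N):
  Line 1, No defect: 540×248/968 = 138.3471
  Line 1, Minor defect: 540×274/968 = 152.8512
  Line 1, Major defect: 540×446/968 = 248.8017
  Line 2, No defect: 428×248/968 = 109.6529
  Line 2, Minor defect: 428×274/968 = 121.1488
  Line 2, Major defect: 428×446/968 = 197.1983
Contributions (O − E)²/E:
  (156 − 138.3471)²/138.3471 = 2.2525
  (157 − 152.8512)²/152.8512 = 0.1126
  (227 − 248.8017)²/248.8017 = 1.9104
  (92 − 109.6529)²/109.6529 = 2.8419
  (117 − 121.1488)²/121.1488 = 0.1421
  (219 − 197.1983)²/197.1983 = 2.4103
χ² = 2.2525 + 0.1126 + 1.9104 + 2.8419 + 0.1421 + 2.4103 = 9.670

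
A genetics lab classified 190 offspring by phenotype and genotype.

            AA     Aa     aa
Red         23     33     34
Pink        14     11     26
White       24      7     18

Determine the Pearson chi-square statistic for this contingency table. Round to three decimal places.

Row totals: 90, 51, 49. Column totals: 61, 51, 78. Grand total N = 190.
Expected counts (row total × column total / N):
  Red, AA: 90×61/190 = 28.8947
  Red, Aa: 90×51/190 = 24.1579
  Red, aa: 90×78/190 = 36.9474
  Pink, AA: 51×61/190 = 16.3737
  Pink, Aa: 51×51/190 = 13.6895
  Pink, aa: 51×78/190 = 20.9368
  White, AA: 49×61/190 = 15.7316
  White, Aa: 49×51/190 = 13.1526
  White, aa: 49×78/190 = 20.1158
Contributions (O − E)²/E:
  (23 − 28.8947)²/28.8947 = 1.2026
  (33 − 24.1579)²/24.1579 = 3.2363
  (34 − 36.9474)²/36.9474 = 0.2351
  (14 − 16.3737)²/16.3737 = 0.3441
  (11 − 13.6895)²/13.6895 = 0.5284
  (26 − 20.9368)²/20.9368 = 1.2244
  (24 − 15.7316)²/15.7316 = 4.3458
  (7 − 13.1526)²/13.1526 = 2.8781
  (18 − 20.1158)²/20.1158 = 0.2225
χ² = 1.2026 + 3.2363 + 0.2351 + 0.3441 + 0.5284 + 1.2244 + 4.3458 + 2.8781 + 0.2225 = 14.217

14.217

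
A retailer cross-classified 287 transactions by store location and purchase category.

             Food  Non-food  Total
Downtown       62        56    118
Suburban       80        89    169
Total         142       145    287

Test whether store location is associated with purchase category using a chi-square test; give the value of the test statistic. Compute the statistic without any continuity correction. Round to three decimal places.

0.753

Grand total N = 287.
Expected counts (row total × column total / N):
  Downtown, Food: 118×142/287 = 58.3833
  Downtown, Non-food: 118×145/287 = 59.6167
  Suburban, Food: 169×142/287 = 83.6167
  Suburban, Non-food: 169×145/287 = 85.3833
Contributions (O − E)²/E:
  (62 − 58.3833)²/58.3833 = 0.2240
  (56 − 59.6167)²/59.6167 = 0.2194
  (80 − 83.6167)²/83.6167 = 0.1564
  (89 − 85.3833)²/85.3833 = 0.1532
χ² = 0.2240 + 0.2194 + 0.1564 + 0.1532 = 0.753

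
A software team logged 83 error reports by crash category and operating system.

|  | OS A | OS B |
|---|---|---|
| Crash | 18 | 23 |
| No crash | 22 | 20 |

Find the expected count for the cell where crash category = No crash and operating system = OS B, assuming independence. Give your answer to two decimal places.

21.76

Row total (No crash) = 42; column total (OS B) = 43; grand total N = 83.
Expected count = (row total × column total) / N = 42 × 43 / 83 = 21.76.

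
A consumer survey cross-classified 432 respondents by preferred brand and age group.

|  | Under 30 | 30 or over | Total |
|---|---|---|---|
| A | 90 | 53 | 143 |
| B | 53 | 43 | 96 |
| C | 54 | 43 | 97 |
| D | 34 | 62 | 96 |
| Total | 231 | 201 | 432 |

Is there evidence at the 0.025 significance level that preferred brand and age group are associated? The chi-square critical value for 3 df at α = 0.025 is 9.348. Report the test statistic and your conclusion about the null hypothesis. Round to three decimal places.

18.033; reject H₀

Grand total N = 432.
Expected counts (row total × column total / N):
  A, Under 30: 143×231/432 = 76.4653
  A, 30 or over: 143×201/432 = 66.5347
  B, Under 30: 96×231/432 = 51.3333
  B, 30 or over: 96×201/432 = 44.6667
  C, Under 30: 97×231/432 = 51.8681
  C, 30 or over: 97×201/432 = 45.1319
  D, Under 30: 96×231/432 = 51.3333
  D, 30 or over: 96×201/432 = 44.6667
Contributions (O − E)²/E:
  (90 − 76.4653)²/76.4653 = 2.3957
  (53 − 66.5347)²/66.5347 = 2.7533
  (53 − 51.3333)²/51.3333 = 0.0541
  (43 − 44.6667)²/44.6667 = 0.0622
  (54 − 51.8681)²/51.8681 = 0.0876
  (43 − 45.1319)²/45.1319 = 0.1007
  (34 − 51.3333)²/51.3333 = 5.8528
  (62 − 44.6667)²/44.6667 = 6.7263
χ² = 2.3957 + 2.7533 + 0.0541 + 0.0622 + 0.0876 + 0.1007 + 5.8528 + 6.7263 = 18.033
df = (4−1)(2−1) = 3. Since 18.033 > 9.348, reject the null hypothesis of independence at α = 0.025.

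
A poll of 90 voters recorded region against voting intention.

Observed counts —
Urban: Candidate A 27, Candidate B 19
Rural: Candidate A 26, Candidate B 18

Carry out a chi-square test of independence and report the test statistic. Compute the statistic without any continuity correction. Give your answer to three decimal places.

Row totals: 46, 44. Column totals: 53, 37. Grand total N = 90.
Expected counts (row total × column total / N):
  Urban, Candidate A: 46×53/90 = 27.0889
  Urban, Candidate B: 46×37/90 = 18.9111
  Rural, Candidate A: 44×53/90 = 25.9111
  Rural, Candidate B: 44×37/90 = 18.0889
Contributions (O − E)²/E:
  (27 − 27.0889)²/27.0889 = 0.0003
  (19 − 18.9111)²/18.9111 = 0.0004
  (26 − 25.9111)²/25.9111 = 0.0003
  (18 − 18.0889)²/18.0889 = 0.0004
χ² = 0.0003 + 0.0004 + 0.0003 + 0.0004 = 0.001

0.001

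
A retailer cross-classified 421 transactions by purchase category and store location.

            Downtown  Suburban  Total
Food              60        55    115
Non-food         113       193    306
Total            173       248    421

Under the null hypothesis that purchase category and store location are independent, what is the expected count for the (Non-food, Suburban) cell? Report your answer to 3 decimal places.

Row total (Non-food) = 306; column total (Suburban) = 248; grand total N = 421.
Expected count = (row total × column total) / N = 306 × 248 / 421 = 180.257.

180.257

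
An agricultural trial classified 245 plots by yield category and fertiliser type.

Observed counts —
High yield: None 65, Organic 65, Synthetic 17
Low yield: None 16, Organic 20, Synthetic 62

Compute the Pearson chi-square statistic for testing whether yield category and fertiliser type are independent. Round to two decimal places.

Row totals: 147, 98. Column totals: 81, 85, 79. Grand total N = 245.
Expected counts (row total × column total / N):
  High yield, None: 147×81/245 = 48.600
  High yield, Organic: 147×85/245 = 51.000
  High yield, Synthetic: 147×79/245 = 47.400
  Low yield, None: 98×81/245 = 32.400
  Low yield, Organic: 98×85/245 = 34.000
  Low yield, Synthetic: 98×79/245 = 31.600
Contributions (O − E)²/E:
  (65 − 48.600)²/48.600 = 5.5342
  (65 − 51.000)²/51.000 = 3.8431
  (17 − 47.400)²/47.400 = 19.4970
  (16 − 32.400)²/32.400 = 8.3012
  (20 − 34.000)²/34.000 = 5.7647
  (62 − 31.600)²/31.600 = 29.2456
χ² = 5.5342 + 3.8431 + 19.4970 + 8.3012 + 5.7647 + 29.2456 = 72.19

72.19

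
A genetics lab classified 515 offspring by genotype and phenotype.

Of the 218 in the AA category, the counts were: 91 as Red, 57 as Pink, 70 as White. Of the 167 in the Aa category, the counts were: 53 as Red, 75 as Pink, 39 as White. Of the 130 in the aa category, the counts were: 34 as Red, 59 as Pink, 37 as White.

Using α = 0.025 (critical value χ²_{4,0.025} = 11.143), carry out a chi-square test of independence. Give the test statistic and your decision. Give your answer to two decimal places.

21.06; reject H₀

Row totals: 218, 167, 130. Column totals: 178, 191, 146. Grand total N = 515.
Expected counts (row total × column total / N):
  AA, Red: 218×178/515 = 75.348
  AA, Pink: 218×191/515 = 80.850
  AA, White: 218×146/515 = 61.802
  Aa, Red: 167×178/515 = 57.720
  Aa, Pink: 167×191/515 = 61.936
  Aa, White: 167×146/515 = 47.344
  aa, Red: 130×178/515 = 44.932
  aa, Pink: 130×191/515 = 48.214
  aa, White: 130×146/515 = 36.854
Contributions (O − E)²/E:
  (91 − 75.348)²/75.348 = 3.2514
  (57 − 80.850)²/80.850 = 7.0355
  (70 − 61.802)²/61.802 = 1.0875
  (53 − 57.720)²/57.720 = 0.3860
  (75 − 61.936)²/61.936 = 2.7556
  (39 − 47.344)²/47.344 = 1.4706
  (34 − 44.932)²/44.932 = 2.6598
  (59 − 48.214)²/48.214 = 2.4129
  (37 − 36.854)²/36.854 = 0.0006
χ² = 3.2514 + 7.0355 + 1.0875 + 0.3860 + 2.7556 + 1.4706 + 2.6598 + 2.4129 + 0.0006 = 21.06
df = (3−1)(3−1) = 4. Since 21.06 > 11.143, reject the null hypothesis of independence at α = 0.025.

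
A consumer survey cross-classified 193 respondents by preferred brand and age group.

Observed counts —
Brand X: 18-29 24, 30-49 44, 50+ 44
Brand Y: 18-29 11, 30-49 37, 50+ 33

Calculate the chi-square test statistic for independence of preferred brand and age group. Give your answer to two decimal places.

2.08

Row totals: 112, 81. Column totals: 35, 81, 77. Grand total N = 193.
Expected counts (row total × column total / N):
  Brand X, 18-29: 112×35/193 = 20.311
  Brand X, 30-49: 112×81/193 = 47.005
  Brand X, 50+: 112×77/193 = 44.684
  Brand Y, 18-29: 81×35/193 = 14.689
  Brand Y, 30-49: 81×81/193 = 33.995
  Brand Y, 50+: 81×77/193 = 32.316
Contributions (O − E)²/E:
  (24 − 20.311)²/20.311 = 0.6700
  (44 − 47.005)²/47.005 = 0.1921
  (44 − 44.684)²/44.684 = 0.0105
  (11 − 14.689)²/14.689 = 0.9265
  (37 − 33.995)²/33.995 = 0.2656
  (33 − 32.316)²/32.316 = 0.0145
χ² = 0.6700 + 0.1921 + 0.0105 + 0.9265 + 0.2656 + 0.0145 = 2.08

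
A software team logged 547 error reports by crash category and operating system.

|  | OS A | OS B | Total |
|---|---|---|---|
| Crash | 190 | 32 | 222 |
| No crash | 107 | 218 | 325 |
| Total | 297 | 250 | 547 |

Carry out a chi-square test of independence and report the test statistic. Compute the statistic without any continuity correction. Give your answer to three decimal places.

Grand total N = 547.
Expected counts (row total × column total / N):
  Crash, OS A: 222×297/547 = 120.5375
  Crash, OS B: 222×250/547 = 101.4625
  No crash, OS A: 325×297/547 = 176.4625
  No crash, OS B: 325×250/547 = 148.5375
Contributions (O − E)²/E:
  (190 − 120.5375)²/120.5375 = 40.0294
  (32 − 101.4625)²/101.4625 = 47.5549
  (107 − 176.4625)²/176.4625 = 27.3431
  (218 − 148.5375)²/148.5375 = 32.4836
χ² = 40.0294 + 47.5549 + 27.3431 + 32.4836 = 147.411

147.411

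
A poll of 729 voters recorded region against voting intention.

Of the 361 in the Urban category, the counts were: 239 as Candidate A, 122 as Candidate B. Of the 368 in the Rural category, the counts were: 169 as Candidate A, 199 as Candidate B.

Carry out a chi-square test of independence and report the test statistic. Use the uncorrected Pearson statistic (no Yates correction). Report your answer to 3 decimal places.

Row totals: 361, 368. Column totals: 408, 321. Grand total N = 729.
Expected counts (row total × column total / N):
  Urban, Candidate A: 361×408/729 = 202.0412
  Urban, Candidate B: 361×321/729 = 158.9588
  Rural, Candidate A: 368×408/729 = 205.9588
  Rural, Candidate B: 368×321/729 = 162.0412
Contributions (O − E)²/E:
  (239 − 202.0412)²/202.0412 = 6.7608
  (122 − 158.9588)²/158.9588 = 8.5931
  (169 − 205.9588)²/205.9588 = 6.6322
  (199 − 162.0412)²/162.0412 = 8.4297
χ² = 6.7608 + 8.5931 + 6.6322 + 8.4297 = 30.416

30.416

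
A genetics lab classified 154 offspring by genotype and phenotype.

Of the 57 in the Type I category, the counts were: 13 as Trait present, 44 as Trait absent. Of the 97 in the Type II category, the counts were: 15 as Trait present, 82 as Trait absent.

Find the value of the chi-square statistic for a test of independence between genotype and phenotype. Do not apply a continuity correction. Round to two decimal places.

1.30

Row totals: 57, 97. Column totals: 28, 126. Grand total N = 154.
Expected counts (row total × column total / N):
  Type I, Trait present: 57×28/154 = 10.364
  Type I, Trait absent: 57×126/154 = 46.636
  Type II, Trait present: 97×28/154 = 17.636
  Type II, Trait absent: 97×126/154 = 79.364
Contributions (O − E)²/E:
  (13 − 10.364)²/10.364 = 0.6704
  (44 − 46.636)²/46.636 = 0.1490
  (15 − 17.636)²/17.636 = 0.3940
  (82 − 79.364)²/79.364 = 0.0876
χ² = 0.6704 + 0.1490 + 0.3940 + 0.0876 = 1.30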